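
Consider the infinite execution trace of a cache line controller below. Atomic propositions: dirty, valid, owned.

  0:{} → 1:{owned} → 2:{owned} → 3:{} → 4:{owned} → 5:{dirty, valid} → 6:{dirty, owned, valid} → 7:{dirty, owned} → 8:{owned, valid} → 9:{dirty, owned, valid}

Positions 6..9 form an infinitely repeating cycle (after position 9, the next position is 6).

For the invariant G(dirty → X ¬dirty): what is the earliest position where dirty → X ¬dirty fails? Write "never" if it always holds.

Check dirty → X ¬dirty at each position in order: 0 ✓, 1 ✓, 2 ✓, 3 ✓, 4 ✓.
At position 5 the labels are {dirty, valid} and the next position 6 has {dirty, owned, valid}, so dirty → X ¬dirty is false there. This is the first violation.

5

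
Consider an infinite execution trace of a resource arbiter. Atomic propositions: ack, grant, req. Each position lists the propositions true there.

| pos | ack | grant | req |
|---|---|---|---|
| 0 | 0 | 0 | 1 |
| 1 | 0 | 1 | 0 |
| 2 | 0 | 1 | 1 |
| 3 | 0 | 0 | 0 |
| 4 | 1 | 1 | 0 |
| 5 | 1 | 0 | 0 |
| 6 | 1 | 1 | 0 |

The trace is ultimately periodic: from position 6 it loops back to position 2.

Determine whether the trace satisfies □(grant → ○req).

grant → ○req must hold at every position from 0 onward. It fails at position 2, so □(grant → ○req) is false.
Positions where grant holds: 1, 2, 4, 6.
Check ○req at each: 1→ok, 2→fails, 4→fails, 6→ok.

Violated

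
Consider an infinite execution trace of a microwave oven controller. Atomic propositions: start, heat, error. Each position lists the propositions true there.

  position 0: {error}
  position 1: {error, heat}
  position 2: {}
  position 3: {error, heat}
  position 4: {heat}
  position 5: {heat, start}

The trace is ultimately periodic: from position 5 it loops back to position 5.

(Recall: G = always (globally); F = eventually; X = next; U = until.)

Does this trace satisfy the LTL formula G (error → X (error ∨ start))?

error → X (error ∨ start) must hold at every position from 0 onward. It fails at position 1, so G (error → X (error ∨ start)) is false.
Positions where error holds: 0, 1, 3.
Check X (error ∨ start) at each: 0→ok, 1→fails, 3→fails.

No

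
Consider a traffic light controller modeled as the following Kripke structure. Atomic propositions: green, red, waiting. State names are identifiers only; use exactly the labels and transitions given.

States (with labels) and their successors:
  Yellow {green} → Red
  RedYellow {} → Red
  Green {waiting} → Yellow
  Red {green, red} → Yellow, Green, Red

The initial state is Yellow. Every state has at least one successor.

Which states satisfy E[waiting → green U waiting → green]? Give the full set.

States satisfying waiting → green: {Yellow, RedYellow, Red}.
States satisfying E[waiting → green U waiting → green]: {Yellow, RedYellow, Red}.

{Yellow, RedYellow, Red}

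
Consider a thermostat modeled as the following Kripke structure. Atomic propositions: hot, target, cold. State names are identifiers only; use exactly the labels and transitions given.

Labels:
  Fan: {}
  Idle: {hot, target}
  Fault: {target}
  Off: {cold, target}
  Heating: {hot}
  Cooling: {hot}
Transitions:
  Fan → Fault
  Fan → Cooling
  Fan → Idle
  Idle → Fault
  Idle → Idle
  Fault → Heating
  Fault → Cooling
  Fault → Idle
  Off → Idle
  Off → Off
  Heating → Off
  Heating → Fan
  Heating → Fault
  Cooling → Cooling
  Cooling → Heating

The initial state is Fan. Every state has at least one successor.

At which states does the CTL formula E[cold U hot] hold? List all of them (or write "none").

{Idle, Off, Heating, Cooling}

States satisfying cold: {Off}.
States satisfying hot: {Idle, Heating, Cooling}.
States satisfying E[cold U hot]: {Idle, Off, Heating, Cooling}.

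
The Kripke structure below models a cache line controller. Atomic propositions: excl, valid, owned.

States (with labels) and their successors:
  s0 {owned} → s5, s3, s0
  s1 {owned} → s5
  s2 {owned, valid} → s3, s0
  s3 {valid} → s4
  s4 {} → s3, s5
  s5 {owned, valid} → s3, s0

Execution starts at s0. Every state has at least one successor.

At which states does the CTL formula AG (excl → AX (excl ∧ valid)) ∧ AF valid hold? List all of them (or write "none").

{s1, s2, s3, s4, s5}

States satisfying excl → AX (excl ∧ valid): {s0, s1, s2, s3, s4, s5}.
States satisfying AG (excl → AX (excl ∧ valid)): {s0, s1, s2, s3, s4, s5}.
States satisfying valid: {s2, s3, s5}.
States satisfying AF valid: {s1, s2, s3, s4, s5}.
States satisfying AG (excl → AX (excl ∧ valid)) ∧ AF valid: {s1, s2, s3, s4, s5}.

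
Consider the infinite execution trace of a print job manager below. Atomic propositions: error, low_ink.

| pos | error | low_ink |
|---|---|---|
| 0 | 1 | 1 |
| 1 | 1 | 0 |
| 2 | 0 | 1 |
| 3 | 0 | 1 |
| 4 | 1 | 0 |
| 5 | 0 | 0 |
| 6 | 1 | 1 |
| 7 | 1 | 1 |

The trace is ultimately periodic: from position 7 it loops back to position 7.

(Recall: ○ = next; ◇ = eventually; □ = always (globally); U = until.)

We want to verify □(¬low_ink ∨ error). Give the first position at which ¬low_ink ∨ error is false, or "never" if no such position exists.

2

Check ¬low_ink ∨ error at each position in order: 0 ✓, 1 ✓.
At position 2 the labels are {low_ink}, so ¬low_ink ∨ error is false there. This is the first violation.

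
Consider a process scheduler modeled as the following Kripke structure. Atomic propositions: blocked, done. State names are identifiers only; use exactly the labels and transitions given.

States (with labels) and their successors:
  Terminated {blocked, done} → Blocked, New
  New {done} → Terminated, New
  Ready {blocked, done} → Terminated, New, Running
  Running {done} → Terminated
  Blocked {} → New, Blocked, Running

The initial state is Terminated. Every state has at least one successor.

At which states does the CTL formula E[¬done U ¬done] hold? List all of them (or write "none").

States satisfying ¬done: {Blocked}.
States satisfying E[¬done U ¬done]: {Blocked}.

{Blocked}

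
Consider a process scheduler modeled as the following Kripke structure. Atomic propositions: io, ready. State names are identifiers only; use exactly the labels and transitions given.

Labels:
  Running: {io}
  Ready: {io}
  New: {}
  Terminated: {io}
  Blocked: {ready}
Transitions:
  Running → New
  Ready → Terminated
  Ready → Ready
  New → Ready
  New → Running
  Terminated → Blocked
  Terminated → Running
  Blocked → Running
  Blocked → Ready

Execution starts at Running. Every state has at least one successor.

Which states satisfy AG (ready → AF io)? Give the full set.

States satisfying ready → AF io: {Running, Ready, New, Terminated, Blocked}.
States satisfying AG (ready → AF io): {Running, Ready, New, Terminated, Blocked}.

{Running, Ready, New, Terminated, Blocked}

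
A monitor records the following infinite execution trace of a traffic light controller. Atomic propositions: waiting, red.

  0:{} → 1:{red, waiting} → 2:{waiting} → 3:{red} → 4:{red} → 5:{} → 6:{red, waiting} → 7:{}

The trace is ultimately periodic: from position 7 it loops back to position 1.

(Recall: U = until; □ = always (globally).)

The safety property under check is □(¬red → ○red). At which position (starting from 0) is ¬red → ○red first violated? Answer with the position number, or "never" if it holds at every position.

never

¬red → ○red holds at every position 0..7, and those are all the positions the trace ever visits, so the invariant □(¬red → ○red) is never violated.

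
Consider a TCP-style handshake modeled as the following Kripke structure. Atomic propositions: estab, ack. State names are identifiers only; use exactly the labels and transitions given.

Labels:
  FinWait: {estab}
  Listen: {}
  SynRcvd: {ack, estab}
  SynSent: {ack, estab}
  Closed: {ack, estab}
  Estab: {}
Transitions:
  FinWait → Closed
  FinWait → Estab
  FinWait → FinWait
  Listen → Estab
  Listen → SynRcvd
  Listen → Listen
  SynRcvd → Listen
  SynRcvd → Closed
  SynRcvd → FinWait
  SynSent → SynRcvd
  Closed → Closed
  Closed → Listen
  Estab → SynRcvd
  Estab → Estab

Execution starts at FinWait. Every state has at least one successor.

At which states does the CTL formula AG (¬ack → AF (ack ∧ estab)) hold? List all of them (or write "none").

States satisfying ¬ack → AF (ack ∧ estab): {SynRcvd, SynSent, Closed}.
States satisfying AG (¬ack → AF (ack ∧ estab)): ∅.

none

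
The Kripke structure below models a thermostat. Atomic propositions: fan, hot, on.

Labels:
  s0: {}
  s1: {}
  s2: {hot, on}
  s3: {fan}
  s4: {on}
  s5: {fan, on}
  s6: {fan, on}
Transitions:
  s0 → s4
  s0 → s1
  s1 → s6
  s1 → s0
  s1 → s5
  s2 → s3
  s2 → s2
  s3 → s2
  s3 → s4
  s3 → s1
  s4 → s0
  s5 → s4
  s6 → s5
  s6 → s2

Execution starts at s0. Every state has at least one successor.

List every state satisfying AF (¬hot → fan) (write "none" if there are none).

States satisfying ¬hot → fan: {s2, s3, s5, s6}.
States satisfying AF (¬hot → fan): {s2, s3, s5, s6}.

{s2, s3, s5, s6}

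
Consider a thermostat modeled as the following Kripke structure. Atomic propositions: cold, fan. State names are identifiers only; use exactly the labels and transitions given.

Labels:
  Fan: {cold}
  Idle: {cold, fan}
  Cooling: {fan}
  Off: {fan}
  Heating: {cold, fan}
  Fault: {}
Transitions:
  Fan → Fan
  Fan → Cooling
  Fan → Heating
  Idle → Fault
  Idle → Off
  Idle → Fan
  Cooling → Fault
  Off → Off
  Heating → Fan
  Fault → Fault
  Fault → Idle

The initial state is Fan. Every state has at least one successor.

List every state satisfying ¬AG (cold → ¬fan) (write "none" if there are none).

{Fan, Idle, Cooling, Heating, Fault}

States satisfying cold → ¬fan: {Fan, Cooling, Off, Fault}.
States satisfying AG (cold → ¬fan): {Off}.
States satisfying ¬AG (cold → ¬fan): {Fan, Idle, Cooling, Heating, Fault}.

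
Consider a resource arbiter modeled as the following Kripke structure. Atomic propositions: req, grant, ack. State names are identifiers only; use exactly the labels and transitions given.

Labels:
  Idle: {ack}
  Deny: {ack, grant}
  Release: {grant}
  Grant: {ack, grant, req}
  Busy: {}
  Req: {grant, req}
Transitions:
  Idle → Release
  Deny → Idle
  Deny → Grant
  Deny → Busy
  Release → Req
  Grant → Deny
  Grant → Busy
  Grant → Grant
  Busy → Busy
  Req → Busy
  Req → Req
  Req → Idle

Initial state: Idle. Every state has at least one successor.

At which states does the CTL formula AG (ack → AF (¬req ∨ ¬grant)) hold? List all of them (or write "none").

{Idle, Release, Busy, Req}

States satisfying ack → AF (¬req ∨ ¬grant): {Idle, Deny, Release, Busy, Req}.
States satisfying AG (ack → AF (¬req ∨ ¬grant)): {Idle, Release, Busy, Req}.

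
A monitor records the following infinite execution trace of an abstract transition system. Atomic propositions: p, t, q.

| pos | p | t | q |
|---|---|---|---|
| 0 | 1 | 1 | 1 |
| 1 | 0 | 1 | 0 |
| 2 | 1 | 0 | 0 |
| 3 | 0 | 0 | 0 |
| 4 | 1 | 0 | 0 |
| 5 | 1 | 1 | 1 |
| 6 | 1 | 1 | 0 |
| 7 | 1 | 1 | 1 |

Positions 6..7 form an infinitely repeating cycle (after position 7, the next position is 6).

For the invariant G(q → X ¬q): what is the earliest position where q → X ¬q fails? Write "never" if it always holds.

never

q → X ¬q holds at every position 0..7, and those are all the positions the trace ever visits, so the invariant G(q → X ¬q) is never violated.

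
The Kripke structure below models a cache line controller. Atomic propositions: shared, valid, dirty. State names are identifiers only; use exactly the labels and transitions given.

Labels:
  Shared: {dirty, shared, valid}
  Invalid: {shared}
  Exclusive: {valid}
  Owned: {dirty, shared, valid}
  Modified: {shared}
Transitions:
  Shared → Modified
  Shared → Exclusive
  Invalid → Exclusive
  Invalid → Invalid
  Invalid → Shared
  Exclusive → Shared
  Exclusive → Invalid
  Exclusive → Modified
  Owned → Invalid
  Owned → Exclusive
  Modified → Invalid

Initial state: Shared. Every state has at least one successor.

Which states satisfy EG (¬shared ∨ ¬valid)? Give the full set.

{Invalid, Exclusive, Modified}

States satisfying ¬shared ∨ ¬valid: {Invalid, Exclusive, Modified}.
States satisfying EG (¬shared ∨ ¬valid): {Invalid, Exclusive, Modified}.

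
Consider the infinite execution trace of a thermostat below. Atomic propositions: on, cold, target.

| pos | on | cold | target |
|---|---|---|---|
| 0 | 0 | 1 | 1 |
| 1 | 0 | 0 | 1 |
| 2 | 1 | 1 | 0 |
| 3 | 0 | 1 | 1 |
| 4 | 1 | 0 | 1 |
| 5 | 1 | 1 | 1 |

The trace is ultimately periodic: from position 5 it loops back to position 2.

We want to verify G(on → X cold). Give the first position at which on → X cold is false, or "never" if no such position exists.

never

on → X cold holds at every position 0..5, and those are all the positions the trace ever visits, so the invariant G(on → X cold) is never violated.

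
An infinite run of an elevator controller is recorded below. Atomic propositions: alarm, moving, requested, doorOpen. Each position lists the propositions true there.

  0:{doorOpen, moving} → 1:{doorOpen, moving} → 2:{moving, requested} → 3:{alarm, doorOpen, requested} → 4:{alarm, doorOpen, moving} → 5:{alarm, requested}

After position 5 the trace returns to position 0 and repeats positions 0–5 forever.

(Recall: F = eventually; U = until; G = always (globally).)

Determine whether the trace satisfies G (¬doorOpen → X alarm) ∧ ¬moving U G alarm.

¬doorOpen → X alarm must hold at every position from 0 onward. It fails at position 5, so G (¬doorOpen → X alarm) is false.
Positions where ¬doorOpen holds: 2, 5.
Check X alarm at each: 2→ok, 5→fails.
Walking from position 0: at position 0, G alarm has not yet held and ¬moving fails, so ¬moving U G alarm is false.
At position 0: G (¬doorOpen → X alarm) is false; ¬moving U G alarm is false; so G (¬doorOpen → X alarm) ∧ ¬moving U G alarm is false.

Does not hold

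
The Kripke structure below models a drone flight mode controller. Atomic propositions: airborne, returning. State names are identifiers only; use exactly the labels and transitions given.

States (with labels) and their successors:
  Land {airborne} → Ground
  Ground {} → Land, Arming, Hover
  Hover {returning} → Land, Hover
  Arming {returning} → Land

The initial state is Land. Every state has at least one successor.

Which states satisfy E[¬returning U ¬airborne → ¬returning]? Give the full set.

States satisfying ¬returning: {Land, Ground}.
States satisfying ¬airborne → ¬returning: {Land, Ground}.
States satisfying E[¬returning U ¬airborne → ¬returning]: {Land, Ground}.

{Land, Ground}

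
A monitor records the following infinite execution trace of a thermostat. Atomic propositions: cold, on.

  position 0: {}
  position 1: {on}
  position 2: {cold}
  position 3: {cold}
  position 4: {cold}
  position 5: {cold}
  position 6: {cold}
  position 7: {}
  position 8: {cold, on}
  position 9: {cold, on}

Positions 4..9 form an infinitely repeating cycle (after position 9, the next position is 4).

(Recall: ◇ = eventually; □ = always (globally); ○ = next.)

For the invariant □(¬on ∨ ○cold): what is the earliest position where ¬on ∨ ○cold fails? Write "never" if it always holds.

¬on ∨ ○cold holds at every position 0..9, and those are all the positions the trace ever visits, so the invariant □(¬on ∨ ○cold) is never violated.

never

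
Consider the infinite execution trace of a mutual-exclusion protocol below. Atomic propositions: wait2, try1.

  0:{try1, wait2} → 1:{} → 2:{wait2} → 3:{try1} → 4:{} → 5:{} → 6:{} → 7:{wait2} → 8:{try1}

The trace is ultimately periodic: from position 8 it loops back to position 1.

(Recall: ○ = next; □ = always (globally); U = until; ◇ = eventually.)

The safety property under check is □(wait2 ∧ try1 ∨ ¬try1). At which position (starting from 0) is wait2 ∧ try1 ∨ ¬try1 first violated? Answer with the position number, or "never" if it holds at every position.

3

Check wait2 ∧ try1 ∨ ¬try1 at each position in order: 0 ✓, 1 ✓, 2 ✓.
At position 3 the labels are {try1}, so wait2 ∧ try1 ∨ ¬try1 is false there. This is the first violation.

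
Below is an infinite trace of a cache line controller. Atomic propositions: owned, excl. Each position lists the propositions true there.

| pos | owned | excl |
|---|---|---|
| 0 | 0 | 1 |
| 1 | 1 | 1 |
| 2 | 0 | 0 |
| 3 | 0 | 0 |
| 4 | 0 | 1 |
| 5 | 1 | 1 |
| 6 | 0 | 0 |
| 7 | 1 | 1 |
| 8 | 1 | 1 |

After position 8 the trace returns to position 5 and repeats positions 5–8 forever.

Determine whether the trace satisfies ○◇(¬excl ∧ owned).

The position after 0 is 1; ◇(¬excl ∧ owned) is false there.

No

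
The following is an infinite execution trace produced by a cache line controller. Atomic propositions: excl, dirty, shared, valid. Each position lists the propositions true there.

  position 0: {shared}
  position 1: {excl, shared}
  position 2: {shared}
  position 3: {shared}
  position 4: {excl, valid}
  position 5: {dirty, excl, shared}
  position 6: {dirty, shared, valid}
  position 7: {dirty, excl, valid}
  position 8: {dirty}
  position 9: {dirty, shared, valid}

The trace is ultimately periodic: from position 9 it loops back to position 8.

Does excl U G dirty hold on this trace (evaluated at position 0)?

Walking from position 0: at position 0, G dirty has not yet held and excl fails, so excl U G dirty is false.

No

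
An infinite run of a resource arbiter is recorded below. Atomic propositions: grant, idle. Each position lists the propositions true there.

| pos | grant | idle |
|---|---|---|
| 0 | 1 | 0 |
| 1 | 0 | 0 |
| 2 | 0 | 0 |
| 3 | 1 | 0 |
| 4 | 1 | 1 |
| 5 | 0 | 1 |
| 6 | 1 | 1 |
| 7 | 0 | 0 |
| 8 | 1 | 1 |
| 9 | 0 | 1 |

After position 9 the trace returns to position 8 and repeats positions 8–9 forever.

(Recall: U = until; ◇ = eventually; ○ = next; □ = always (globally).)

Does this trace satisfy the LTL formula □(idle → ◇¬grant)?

idle → ◇¬grant holds at every position 0..9, and those are all positions ever visited, so □(idle → ◇¬grant) holds.
Positions where idle holds: 4, 5, 6, 8, 9.
Check ◇¬grant at each: 4→ok, 5→ok, 6→ok, 8→ok, 9→ok.

Holds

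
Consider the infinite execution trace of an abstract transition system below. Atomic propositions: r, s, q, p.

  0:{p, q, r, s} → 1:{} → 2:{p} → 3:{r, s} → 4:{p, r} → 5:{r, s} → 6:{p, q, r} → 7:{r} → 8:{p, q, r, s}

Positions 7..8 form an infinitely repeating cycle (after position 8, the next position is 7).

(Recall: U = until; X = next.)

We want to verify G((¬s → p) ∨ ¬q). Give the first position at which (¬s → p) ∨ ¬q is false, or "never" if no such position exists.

(¬s → p) ∨ ¬q holds at every position 0..8, and those are all the positions the trace ever visits, so the invariant G((¬s → p) ∨ ¬q) is never violated.

never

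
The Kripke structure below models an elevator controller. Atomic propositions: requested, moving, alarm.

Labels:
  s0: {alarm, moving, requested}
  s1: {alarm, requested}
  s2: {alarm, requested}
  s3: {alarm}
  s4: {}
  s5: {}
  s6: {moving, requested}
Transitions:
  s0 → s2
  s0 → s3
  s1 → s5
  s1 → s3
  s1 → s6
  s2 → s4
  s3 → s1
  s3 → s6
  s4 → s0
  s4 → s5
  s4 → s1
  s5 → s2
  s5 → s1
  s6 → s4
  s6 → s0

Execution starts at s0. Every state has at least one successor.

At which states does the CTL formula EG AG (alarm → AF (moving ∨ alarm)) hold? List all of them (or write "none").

States satisfying AG (alarm → AF (moving ∨ alarm)): {s0, s1, s2, s3, s4, s5, s6}.
States satisfying EG AG (alarm → AF (moving ∨ alarm)): {s0, s1, s2, s3, s4, s5, s6}.

{s0, s1, s2, s3, s4, s5, s6}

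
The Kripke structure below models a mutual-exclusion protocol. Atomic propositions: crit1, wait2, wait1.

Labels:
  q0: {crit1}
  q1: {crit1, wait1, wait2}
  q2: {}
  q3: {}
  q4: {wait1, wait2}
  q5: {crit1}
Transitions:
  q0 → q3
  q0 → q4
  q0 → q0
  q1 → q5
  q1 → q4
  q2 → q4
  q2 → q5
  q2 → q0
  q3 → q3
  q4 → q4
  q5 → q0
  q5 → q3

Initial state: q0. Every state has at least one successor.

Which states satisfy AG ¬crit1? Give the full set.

{q3, q4}

States satisfying ¬crit1: {q2, q3, q4}.
States satisfying AG ¬crit1: {q3, q4}.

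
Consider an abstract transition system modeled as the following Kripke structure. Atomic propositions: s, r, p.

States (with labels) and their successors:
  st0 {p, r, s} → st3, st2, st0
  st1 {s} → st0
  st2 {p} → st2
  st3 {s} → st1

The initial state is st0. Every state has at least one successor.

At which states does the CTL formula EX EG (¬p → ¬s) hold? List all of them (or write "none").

{st0, st1, st2}

States satisfying EG (¬p → ¬s): {st0, st2}.
States satisfying EX EG (¬p → ¬s): {st0, st1, st2}.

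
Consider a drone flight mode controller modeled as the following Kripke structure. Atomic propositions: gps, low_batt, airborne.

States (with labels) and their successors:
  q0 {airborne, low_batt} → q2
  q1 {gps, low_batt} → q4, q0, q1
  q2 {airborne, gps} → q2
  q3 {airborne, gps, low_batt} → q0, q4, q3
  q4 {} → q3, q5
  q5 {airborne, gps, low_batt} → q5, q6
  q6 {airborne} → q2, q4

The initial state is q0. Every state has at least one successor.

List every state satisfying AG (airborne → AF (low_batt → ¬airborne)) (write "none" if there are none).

{q0, q2}

States satisfying airborne → AF (low_batt → ¬airborne): {q0, q1, q2, q4, q6}.
States satisfying AG (airborne → AF (low_batt → ¬airborne)): {q0, q2}.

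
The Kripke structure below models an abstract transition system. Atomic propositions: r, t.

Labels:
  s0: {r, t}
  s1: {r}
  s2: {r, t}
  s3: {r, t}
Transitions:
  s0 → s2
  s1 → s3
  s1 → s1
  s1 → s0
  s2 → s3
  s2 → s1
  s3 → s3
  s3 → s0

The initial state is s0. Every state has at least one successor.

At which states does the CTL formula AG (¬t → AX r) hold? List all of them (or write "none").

{s0, s1, s2, s3}

States satisfying ¬t → AX r: {s0, s1, s2, s3}.
States satisfying AG (¬t → AX r): {s0, s1, s2, s3}.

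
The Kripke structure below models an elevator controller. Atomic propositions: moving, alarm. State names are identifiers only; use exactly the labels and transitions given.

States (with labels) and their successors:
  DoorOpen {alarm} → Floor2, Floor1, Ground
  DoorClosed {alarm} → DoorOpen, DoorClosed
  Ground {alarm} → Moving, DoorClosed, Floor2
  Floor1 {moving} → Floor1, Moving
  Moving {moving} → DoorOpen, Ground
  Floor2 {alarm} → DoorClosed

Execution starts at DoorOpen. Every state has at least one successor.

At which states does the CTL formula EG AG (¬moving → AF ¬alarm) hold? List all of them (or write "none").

States satisfying AG (¬moving → AF ¬alarm): ∅.
States satisfying EG AG (¬moving → AF ¬alarm): ∅.

none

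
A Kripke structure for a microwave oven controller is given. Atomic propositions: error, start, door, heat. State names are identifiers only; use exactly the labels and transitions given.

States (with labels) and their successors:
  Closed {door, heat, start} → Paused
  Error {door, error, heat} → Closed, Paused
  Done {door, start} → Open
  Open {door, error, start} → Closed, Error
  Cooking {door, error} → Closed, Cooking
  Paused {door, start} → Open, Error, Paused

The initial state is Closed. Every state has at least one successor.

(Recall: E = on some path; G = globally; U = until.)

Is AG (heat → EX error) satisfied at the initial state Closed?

Does not hold

States satisfying heat → EX error: {Done, Open, Cooking, Paused}.
States satisfying AG (heat → EX error): ∅.
Closed is reachable from Closed and violates heat → EX error, so AG fails at Closed.
Closed ∉ Sat(AG (heat → EX error)).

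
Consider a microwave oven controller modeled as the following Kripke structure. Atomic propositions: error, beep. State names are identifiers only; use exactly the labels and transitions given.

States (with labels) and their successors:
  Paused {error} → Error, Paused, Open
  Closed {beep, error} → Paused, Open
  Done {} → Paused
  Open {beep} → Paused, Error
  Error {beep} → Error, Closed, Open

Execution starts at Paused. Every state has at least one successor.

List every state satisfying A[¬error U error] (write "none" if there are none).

{Paused, Closed, Done}

States satisfying ¬error: {Done, Open, Error}.
States satisfying error: {Paused, Closed}.
States satisfying A[¬error U error]: {Paused, Closed, Done}.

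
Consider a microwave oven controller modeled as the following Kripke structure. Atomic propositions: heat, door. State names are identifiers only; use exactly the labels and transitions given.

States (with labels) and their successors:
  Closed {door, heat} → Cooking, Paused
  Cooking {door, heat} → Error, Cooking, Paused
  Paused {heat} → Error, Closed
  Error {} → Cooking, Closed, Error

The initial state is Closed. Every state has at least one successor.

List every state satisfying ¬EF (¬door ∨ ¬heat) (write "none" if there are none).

States satisfying ¬door ∨ ¬heat: {Paused, Error}.
States satisfying EF (¬door ∨ ¬heat): {Closed, Cooking, Paused, Error}.
States satisfying ¬EF (¬door ∨ ¬heat): ∅.

none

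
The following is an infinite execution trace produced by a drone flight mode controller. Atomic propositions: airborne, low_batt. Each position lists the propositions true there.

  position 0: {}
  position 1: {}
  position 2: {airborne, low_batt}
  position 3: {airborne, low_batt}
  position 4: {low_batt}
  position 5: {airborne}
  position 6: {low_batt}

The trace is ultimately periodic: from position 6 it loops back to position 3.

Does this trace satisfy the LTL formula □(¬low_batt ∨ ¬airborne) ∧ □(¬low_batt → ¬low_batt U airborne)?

No

¬low_batt ∨ ¬airborne must hold at every position from 0 onward. It fails at position 2, so □(¬low_batt ∨ ¬airborne) is false.
¬low_batt → ¬low_batt U airborne holds at every position 0..6, and those are all positions ever visited, so □(¬low_batt → ¬low_batt U airborne) holds.
Positions where ¬low_batt holds: 0, 1, 5.
Check ¬low_batt U airborne at each: 0→ok, 1→ok, 5→ok.
At position 0: □(¬low_batt ∨ ¬airborne) is false; □(¬low_batt → ¬low_batt U airborne) is true; so □(¬low_batt ∨ ¬airborne) ∧ □(¬low_batt → ¬low_batt U airborne) is false.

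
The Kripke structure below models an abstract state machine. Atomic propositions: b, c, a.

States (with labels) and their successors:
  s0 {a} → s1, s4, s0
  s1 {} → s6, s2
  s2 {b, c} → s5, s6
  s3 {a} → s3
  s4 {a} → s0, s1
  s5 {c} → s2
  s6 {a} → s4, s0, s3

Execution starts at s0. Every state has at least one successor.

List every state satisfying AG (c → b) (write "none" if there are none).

{s3}

States satisfying c → b: {s0, s1, s2, s3, s4, s6}.
States satisfying AG (c → b): {s3}.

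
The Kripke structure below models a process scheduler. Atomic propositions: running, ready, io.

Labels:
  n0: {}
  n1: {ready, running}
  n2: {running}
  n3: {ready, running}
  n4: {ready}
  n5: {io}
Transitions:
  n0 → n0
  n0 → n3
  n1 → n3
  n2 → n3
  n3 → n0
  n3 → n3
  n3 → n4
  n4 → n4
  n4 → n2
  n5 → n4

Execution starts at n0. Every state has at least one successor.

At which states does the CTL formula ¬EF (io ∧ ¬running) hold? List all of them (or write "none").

{n0, n1, n2, n3, n4}

States satisfying io ∧ ¬running: {n5}.
States satisfying EF (io ∧ ¬running): {n5}.
States satisfying ¬EF (io ∧ ¬running): {n0, n1, n2, n3, n4}.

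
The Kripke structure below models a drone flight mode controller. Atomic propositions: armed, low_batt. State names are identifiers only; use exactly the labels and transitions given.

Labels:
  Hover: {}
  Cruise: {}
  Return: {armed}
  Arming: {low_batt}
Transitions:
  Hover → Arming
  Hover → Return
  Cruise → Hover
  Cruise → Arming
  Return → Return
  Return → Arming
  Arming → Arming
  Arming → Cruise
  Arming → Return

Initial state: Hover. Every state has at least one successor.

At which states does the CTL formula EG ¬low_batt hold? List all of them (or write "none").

States satisfying ¬low_batt: {Hover, Cruise, Return}.
States satisfying EG ¬low_batt: {Hover, Cruise, Return}.

{Hover, Cruise, Return}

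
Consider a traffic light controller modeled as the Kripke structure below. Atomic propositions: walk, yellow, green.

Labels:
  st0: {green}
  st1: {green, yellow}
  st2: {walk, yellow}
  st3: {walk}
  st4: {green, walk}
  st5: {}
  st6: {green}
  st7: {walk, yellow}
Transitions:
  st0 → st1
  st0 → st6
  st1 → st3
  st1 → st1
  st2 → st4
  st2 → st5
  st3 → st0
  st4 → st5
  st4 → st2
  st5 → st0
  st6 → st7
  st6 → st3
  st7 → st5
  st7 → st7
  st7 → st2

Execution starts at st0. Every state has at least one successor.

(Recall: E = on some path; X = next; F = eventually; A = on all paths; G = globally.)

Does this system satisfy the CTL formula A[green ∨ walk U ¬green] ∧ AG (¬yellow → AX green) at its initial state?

States satisfying green ∨ walk: {st0, st1, st2, st3, st4, st6, st7}.
States satisfying ¬green: {st2, st3, st5, st7}.
States satisfying A[green ∨ walk U ¬green]: {st2, st3, st4, st5, st6, st7}.
States satisfying ¬yellow → AX green: {st0, st1, st2, st3, st5, st7}.
States satisfying AG (¬yellow → AX green): ∅.
States satisfying A[green ∨ walk U ¬green] ∧ AG (¬yellow → AX green): ∅.
st0 ∉ Sat(A[green ∨ walk U ¬green] ∧ AG (¬yellow → AX green)).

Does not hold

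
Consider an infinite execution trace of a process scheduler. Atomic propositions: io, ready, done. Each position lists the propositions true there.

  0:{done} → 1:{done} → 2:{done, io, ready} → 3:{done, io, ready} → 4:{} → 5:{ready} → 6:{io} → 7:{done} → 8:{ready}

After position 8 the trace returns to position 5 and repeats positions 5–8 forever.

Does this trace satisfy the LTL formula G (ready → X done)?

ready → X done must hold at every position from 0 onward. It fails at position 3, so G (ready → X done) is false.
Positions where ready holds: 2, 3, 5, 8.
Check X done at each: 2→ok, 3→fails, 5→fails, 8→fails.

Does not hold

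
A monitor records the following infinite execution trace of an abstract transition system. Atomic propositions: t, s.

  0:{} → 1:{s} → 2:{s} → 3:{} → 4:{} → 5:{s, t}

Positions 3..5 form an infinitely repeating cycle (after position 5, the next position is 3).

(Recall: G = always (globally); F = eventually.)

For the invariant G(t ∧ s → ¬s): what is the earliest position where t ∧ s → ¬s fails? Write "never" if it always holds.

5

Check t ∧ s → ¬s at each position in order: 0 ✓, 1 ✓, 2 ✓, 3 ✓, 4 ✓.
At position 5 the labels are {s, t}, so t ∧ s → ¬s is false there. This is the first violation.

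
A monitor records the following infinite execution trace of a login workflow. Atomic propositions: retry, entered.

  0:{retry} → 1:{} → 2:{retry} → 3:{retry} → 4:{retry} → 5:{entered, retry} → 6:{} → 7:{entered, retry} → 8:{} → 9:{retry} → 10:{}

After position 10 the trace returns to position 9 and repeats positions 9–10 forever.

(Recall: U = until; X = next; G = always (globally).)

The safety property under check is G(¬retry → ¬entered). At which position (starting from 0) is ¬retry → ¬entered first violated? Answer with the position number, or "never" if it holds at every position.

never

¬retry → ¬entered holds at every position 0..10, and those are all the positions the trace ever visits, so the invariant G(¬retry → ¬entered) is never violated.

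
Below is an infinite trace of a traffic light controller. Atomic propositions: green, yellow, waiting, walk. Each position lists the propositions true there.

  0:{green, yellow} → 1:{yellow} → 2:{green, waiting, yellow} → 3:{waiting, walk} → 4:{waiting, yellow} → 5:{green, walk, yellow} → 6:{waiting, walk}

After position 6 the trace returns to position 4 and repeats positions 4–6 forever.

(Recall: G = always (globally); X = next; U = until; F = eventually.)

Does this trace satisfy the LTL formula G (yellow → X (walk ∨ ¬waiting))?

yellow → X (walk ∨ ¬waiting) must hold at every position from 0 onward. It fails at position 1, so G (yellow → X (walk ∨ ¬waiting)) is false.
Positions where yellow holds: 0, 1, 2, 4, 5.
Check X (walk ∨ ¬waiting) at each: 0→ok, 1→fails, 2→ok, 4→ok, 5→ok.

Violated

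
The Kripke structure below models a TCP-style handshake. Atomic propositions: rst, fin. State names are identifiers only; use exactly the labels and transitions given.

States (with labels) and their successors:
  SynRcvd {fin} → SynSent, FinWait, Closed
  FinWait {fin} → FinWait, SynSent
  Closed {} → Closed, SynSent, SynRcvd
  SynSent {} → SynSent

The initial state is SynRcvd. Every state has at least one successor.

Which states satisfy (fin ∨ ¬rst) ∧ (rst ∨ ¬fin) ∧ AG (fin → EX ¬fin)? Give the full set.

States satisfying ¬rst: {SynRcvd, FinWait, Closed, SynSent}.
States satisfying fin ∨ ¬rst: {SynRcvd, FinWait, Closed, SynSent}.
States satisfying ¬fin: {Closed, SynSent}.
States satisfying rst ∨ ¬fin: {Closed, SynSent}.
States satisfying (fin ∨ ¬rst) ∧ (rst ∨ ¬fin): {Closed, SynSent}.
States satisfying fin → EX ¬fin: {SynRcvd, FinWait, Closed, SynSent}.
States satisfying AG (fin → EX ¬fin): {SynRcvd, FinWait, Closed, SynSent}.
States satisfying (fin ∨ ¬rst) ∧ (rst ∨ ¬fin) ∧ AG (fin → EX ¬fin): {Closed, SynSent}.

{Closed, SynSent}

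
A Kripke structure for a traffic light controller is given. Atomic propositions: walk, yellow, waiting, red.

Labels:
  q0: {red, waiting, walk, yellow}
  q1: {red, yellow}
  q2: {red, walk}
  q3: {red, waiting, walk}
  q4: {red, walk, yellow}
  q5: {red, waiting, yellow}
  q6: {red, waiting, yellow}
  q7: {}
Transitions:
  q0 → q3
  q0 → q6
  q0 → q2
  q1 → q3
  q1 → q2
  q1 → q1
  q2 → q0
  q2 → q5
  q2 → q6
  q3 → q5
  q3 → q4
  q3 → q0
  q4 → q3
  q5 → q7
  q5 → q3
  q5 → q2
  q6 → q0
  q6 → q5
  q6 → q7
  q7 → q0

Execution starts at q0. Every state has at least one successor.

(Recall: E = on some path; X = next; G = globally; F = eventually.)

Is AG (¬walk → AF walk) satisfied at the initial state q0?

States satisfying ¬walk → AF walk: {q0, q2, q3, q4, q5, q6, q7}.
States satisfying AG (¬walk → AF walk): {q0, q2, q3, q4, q5, q6, q7}.
Every state reachable from q0 satisfies ¬walk → AF walk.
q0 ∈ Sat(AG (¬walk → AF walk)).

Holds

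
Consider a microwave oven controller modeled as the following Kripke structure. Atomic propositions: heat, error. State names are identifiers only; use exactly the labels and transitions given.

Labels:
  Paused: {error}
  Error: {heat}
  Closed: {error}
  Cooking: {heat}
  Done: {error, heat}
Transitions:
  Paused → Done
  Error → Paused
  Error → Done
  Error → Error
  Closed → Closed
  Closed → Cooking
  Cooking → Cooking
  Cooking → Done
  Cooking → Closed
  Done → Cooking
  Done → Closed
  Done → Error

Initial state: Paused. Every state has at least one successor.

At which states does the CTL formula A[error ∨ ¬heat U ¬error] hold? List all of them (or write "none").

States satisfying error ∨ ¬heat: {Paused, Closed, Done}.
States satisfying ¬error: {Error, Cooking}.
States satisfying A[error ∨ ¬heat U ¬error]: {Error, Cooking}.

{Error, Cooking}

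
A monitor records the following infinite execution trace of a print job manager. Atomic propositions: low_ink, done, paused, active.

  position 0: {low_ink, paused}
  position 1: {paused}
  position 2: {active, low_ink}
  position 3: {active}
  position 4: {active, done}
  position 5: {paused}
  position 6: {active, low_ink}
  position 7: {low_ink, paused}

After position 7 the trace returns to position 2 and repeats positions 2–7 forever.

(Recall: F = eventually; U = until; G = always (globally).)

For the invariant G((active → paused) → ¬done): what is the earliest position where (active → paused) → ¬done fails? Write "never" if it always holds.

never

(active → paused) → ¬done holds at every position 0..7, and those are all the positions the trace ever visits, so the invariant G((active → paused) → ¬done) is never violated.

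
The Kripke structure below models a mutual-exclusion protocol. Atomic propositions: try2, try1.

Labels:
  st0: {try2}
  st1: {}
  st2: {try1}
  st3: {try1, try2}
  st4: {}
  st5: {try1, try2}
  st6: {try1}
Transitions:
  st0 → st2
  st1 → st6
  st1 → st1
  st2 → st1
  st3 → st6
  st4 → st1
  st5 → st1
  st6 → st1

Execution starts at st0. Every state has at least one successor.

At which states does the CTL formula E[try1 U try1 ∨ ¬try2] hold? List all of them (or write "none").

States satisfying try1: {st2, st3, st5, st6}.
States satisfying try1 ∨ ¬try2: {st1, st2, st3, st4, st5, st6}.
States satisfying E[try1 U try1 ∨ ¬try2]: {st1, st2, st3, st4, st5, st6}.

{st1, st2, st3, st4, st5, st6}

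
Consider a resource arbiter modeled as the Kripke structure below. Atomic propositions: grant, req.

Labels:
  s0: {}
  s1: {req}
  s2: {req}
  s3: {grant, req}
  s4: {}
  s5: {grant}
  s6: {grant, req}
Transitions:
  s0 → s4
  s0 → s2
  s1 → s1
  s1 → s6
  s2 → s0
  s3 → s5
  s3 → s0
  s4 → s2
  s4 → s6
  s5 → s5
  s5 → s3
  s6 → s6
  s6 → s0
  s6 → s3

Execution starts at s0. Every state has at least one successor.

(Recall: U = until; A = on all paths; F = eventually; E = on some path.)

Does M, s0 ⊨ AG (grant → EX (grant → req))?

States satisfying grant → EX (grant → req): {s0, s1, s2, s3, s4, s5, s6}.
States satisfying AG (grant → EX (grant → req)): {s0, s1, s2, s3, s4, s5, s6}.
Every state reachable from s0 satisfies grant → EX (grant → req).
s0 ∈ Sat(AG (grant → EX (grant → req))).

Satisfied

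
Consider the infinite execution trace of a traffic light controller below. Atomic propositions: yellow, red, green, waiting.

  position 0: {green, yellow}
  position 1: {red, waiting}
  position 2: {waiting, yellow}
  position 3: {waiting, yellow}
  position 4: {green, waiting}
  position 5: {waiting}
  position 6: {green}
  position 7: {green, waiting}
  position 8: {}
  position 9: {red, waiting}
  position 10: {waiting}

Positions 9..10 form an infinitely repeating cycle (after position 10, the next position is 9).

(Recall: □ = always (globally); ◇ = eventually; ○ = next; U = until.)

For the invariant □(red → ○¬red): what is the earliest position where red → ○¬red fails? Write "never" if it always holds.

red → ○¬red holds at every position 0..10, and those are all the positions the trace ever visits, so the invariant □(red → ○¬red) is never violated.

never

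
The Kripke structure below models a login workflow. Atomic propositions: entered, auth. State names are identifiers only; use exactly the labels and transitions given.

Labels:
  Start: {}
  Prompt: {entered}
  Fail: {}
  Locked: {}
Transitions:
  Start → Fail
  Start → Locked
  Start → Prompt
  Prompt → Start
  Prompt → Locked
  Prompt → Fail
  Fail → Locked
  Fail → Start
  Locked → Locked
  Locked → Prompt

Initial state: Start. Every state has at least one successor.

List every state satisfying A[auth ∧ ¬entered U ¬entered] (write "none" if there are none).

States satisfying auth ∧ ¬entered: ∅.
States satisfying ¬entered: {Start, Fail, Locked}.
States satisfying A[auth ∧ ¬entered U ¬entered]: {Start, Fail, Locked}.

{Start, Fail, Locked}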